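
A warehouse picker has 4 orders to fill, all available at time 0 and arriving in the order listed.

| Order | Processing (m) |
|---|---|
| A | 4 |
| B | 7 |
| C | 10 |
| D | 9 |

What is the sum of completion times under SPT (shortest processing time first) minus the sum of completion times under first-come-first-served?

-1

SPT (increasing processing time): A B D C.
A: 0→4
B: 4→11
D: 11→20
C: 20→30
Sum = 4+11+20+30 = 65.
FIFO (arrival order): A B C D.
A: 0→4
B: 4→11
C: 11→21
D: 21→30
Sum = 4+11+21+30 = 66.
Difference = 65 − 66 = -1.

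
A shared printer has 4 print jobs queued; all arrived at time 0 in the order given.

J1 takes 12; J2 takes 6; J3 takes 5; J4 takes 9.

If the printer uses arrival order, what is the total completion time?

85

FIFO (arrival order): J1 J2 J3 J4.
J1: 0→12
J2: 12→18
J3: 18→23
J4: 23→32
Sum = 12+18+23+32 = 85.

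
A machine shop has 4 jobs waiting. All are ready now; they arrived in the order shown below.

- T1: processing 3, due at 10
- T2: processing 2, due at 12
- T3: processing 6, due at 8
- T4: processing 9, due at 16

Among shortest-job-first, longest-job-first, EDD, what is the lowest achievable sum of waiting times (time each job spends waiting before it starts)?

18

SPT (increasing processing time): T2 T1 T3 T4.
T2: waits 0, runs 0→2
T1: waits 2, runs 2→5
T3: waits 5, runs 5→11
T4: waits 11, runs 11→20
Sum = 0+2+5+11 = 18.
LPT (decreasing processing time): T4 T3 T1 T2.
T4: waits 0, runs 0→9
T3: waits 9, runs 9→15
T1: waits 15, runs 15→18
T2: waits 18, runs 18→20
Sum = 0+9+15+18 = 42.
EDD (increasing due date): T3 T1 T2 T4.
T3: waits 0, runs 0→6
T1: waits 6, runs 6→9
T2: waits 9, runs 9→11
T4: waits 11, runs 11→20
Sum = 0+6+9+11 = 26.
SPT 18, LPT 42, EDD 26 → minimum 18.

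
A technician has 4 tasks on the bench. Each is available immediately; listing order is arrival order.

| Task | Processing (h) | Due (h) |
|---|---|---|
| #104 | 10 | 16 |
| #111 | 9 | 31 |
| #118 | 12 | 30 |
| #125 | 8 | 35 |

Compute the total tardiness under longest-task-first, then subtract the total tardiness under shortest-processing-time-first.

-10

LPT (decreasing processing time): #118 #104 #111 #125.
#118: 0→12, due 30, tardiness 0
#104: 12→22, due 16, tardiness 6
#111: 22→31, due 31, tardiness 0
#125: 31→39, due 35, tardiness 4
Sum = 0+6+0+4 = 10.
SPT (increasing processing time): #125 #111 #104 #118.
#125: 0→8, due 35, tardiness 0
#111: 8→17, due 31, tardiness 0
#104: 17→27, due 16, tardiness 11
#118: 27→39, due 30, tardiness 9
Sum = 0+0+11+9 = 20.
Difference = 10 − 20 = -10.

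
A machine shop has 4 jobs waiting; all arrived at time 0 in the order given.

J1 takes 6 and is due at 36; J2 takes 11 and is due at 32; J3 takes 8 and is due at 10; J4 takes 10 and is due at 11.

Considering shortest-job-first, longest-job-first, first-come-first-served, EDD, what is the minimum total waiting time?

44

SPT (increasing processing time): J1 J3 J4 J2.
J1: waits 0, runs 0→6
J3: waits 6, runs 6→14
J4: waits 14, runs 14→24
J2: waits 24, runs 24→35
Sum = 0+6+14+24 = 44.
LPT (decreasing processing time): J2 J4 J3 J1.
J2: waits 0, runs 0→11
J4: waits 11, runs 11→21
J3: waits 21, runs 21→29
J1: waits 29, runs 29→35
Sum = 0+11+21+29 = 61.
FIFO (arrival order): J1 J2 J3 J4.
J1: waits 0, runs 0→6
J2: waits 6, runs 6→17
J3: waits 17, runs 17→25
J4: waits 25, runs 25→35
Sum = 0+6+17+25 = 48.
EDD (increasing due date): J3 J4 J2 J1.
J3: waits 0, runs 0→8
J4: waits 8, runs 8→18
J2: waits 18, runs 18→29
J1: waits 29, runs 29→35
Sum = 0+8+18+29 = 55.
SPT 44, LPT 61, FIFO 48, EDD 55 → minimum 44.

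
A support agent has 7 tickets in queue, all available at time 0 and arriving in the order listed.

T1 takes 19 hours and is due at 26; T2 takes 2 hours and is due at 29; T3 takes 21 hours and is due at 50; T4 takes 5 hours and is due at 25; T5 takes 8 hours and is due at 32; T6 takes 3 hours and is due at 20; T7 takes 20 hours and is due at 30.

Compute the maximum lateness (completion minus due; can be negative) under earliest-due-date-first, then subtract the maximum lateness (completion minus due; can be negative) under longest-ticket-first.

-28

EDD (increasing due date): T6 T4 T1 T2 T7 T5 T3.
T6: 0→3, due 20, lateness -17
T4: 3→8, due 25, lateness -17
T1: 8→27, due 26, lateness 1
T2: 27→29, due 29, lateness 0
T7: 29→49, due 30, lateness 19
T5: 49→57, due 32, lateness 25
T3: 57→78, due 50, lateness 28
Maximum = 28.
LPT (decreasing processing time): T3 T7 T1 T5 T4 T6 T2.
T3: 0→21, due 50, lateness -29
T7: 21→41, due 30, lateness 11
T1: 41→60, due 26, lateness 34
T5: 60→68, due 32, lateness 36
T4: 68→73, due 25, lateness 48
T6: 73→76, due 20, lateness 56
T2: 76→78, due 29, lateness 49
Maximum = 56.
Difference = 28 − 56 = -28.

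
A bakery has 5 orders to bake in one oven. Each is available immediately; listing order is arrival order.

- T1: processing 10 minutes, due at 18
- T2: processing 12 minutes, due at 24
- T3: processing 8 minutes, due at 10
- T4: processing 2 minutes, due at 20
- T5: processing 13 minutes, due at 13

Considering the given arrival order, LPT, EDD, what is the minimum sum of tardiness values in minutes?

55

FIFO (arrival order): T1 T2 T3 T4 T5.
T1: 0→10, due 18, tardiness 0
T2: 10→22, due 24, tardiness 0
T3: 22→30, due 10, tardiness 20
T4: 30→32, due 20, tardiness 12
T5: 32→45, due 13, tardiness 32
Sum = 0+0+20+12+32 = 64.
LPT (decreasing processing time): T5 T2 T1 T3 T4.
T5: 0→13, due 13, tardiness 0
T2: 13→25, due 24, tardiness 1
T1: 25→35, due 18, tardiness 17
T3: 35→43, due 10, tardiness 33
T4: 43→45, due 20, tardiness 25
Sum = 0+1+17+33+25 = 76.
EDD (increasing due date): T3 T5 T1 T4 T2.
T3: 0→8, due 10, tardiness 0
T5: 8→21, due 13, tardiness 8
T1: 21→31, due 18, tardiness 13
T4: 31→33, due 20, tardiness 13
T2: 33→45, due 24, tardiness 21
Sum = 0+8+13+13+21 = 55.
FIFO 64, LPT 76, EDD 55 → minimum 55.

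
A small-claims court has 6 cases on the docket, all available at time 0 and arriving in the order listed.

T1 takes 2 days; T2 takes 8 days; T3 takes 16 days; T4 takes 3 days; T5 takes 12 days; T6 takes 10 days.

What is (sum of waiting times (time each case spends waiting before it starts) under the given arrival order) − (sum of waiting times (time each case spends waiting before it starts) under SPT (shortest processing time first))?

30

FIFO (arrival order): T1 T2 T3 T4 T5 T6.
T1: waits 0, runs 0→2
T2: waits 2, runs 2→10
T3: waits 10, runs 10→26
T4: waits 26, runs 26→29
T5: waits 29, runs 29→41
T6: waits 41, runs 41→51
Sum = 0+2+10+26+29+41 = 108.
SPT (increasing processing time): T1 T4 T2 T6 T5 T3.
T1: waits 0, runs 0→2
T4: waits 2, runs 2→5
T2: waits 5, runs 5→13
T6: waits 13, runs 13→23
T5: waits 23, runs 23→35
T3: waits 35, runs 35→51
Sum = 0+2+5+13+23+35 = 78.
Difference = 108 − 78 = 30.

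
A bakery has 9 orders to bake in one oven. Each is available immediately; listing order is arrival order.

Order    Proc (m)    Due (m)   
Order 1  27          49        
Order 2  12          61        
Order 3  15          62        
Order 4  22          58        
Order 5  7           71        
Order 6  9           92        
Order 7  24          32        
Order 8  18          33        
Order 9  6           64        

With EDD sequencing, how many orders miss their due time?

8

EDD (increasing due date): Order 7 Order 8 Order 1 Order 4 Order 2 Order 3 Order 9 Order 5 Order 6.
Order 7: 0→24, due 32, tardiness 0
Order 8: 24→42, due 33, tardiness 9
Order 1: 42→69, due 49, tardiness 20
Order 4: 69→91, due 58, tardiness 33
Order 2: 91→103, due 61, tardiness 42
Order 3: 103→118, due 62, tardiness 56
Order 9: 118→124, due 64, tardiness 60
Order 5: 124→131, due 71, tardiness 60
Order 6: 131→140, due 92, tardiness 48
Late orders: 8.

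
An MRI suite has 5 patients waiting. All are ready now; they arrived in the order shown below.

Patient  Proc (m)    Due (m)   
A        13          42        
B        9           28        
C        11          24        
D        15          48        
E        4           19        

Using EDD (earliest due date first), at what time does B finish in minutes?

EDD (increasing due date): E C B A D.
E: 0→4
C: 4→15
B: 15→24

24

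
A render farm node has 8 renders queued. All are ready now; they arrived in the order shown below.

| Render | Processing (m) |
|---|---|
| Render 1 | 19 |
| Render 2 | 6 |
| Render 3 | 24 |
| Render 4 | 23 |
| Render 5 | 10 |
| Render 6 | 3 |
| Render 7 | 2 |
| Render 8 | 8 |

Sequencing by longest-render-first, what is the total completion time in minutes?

575

LPT (decreasing processing time): Render 3 Render 4 Render 1 Render 5 Render 8 Render 2 Render 6 Render 7.
Render 3: 0→24
Render 4: 24→47
Render 1: 47→66
Render 5: 66→76
Render 8: 76→84
Render 2: 84→90
Render 6: 90→93
Render 7: 93→95
Sum = 24+47+66+76+84+90+93+95 = 575.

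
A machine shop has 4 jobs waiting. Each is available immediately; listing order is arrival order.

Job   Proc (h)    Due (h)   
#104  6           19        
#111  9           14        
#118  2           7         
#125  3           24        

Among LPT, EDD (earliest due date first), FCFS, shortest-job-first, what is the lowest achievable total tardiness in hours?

LPT (decreasing processing time): #111 #104 #125 #118.
#111: 0→9, due 14, tardiness 0
#104: 9→15, due 19, tardiness 0
#125: 15→18, due 24, tardiness 0
#118: 18→20, due 7, tardiness 13
Sum = 0+0+0+13 = 13.
EDD (increasing due date): #118 #111 #104 #125.
#118: 0→2, due 7, tardiness 0
#111: 2→11, due 14, tardiness 0
#104: 11→17, due 19, tardiness 0
#125: 17→20, due 24, tardiness 0
Sum = 0+0+0+0 = 0.
FIFO (arrival order): #104 #111 #118 #125.
#104: 0→6, due 19, tardiness 0
#111: 6→15, due 14, tardiness 1
#118: 15→17, due 7, tardiness 10
#125: 17→20, due 24, tardiness 0
Sum = 0+1+10+0 = 11.
SPT (increasing processing time): #118 #125 #104 #111.
#118: 0→2, due 7, tardiness 0
#125: 2→5, due 24, tardiness 0
#104: 5→11, due 19, tardiness 0
#111: 11→20, due 14, tardiness 6
Sum = 0+0+0+6 = 6.
LPT 13, EDD 0, FIFO 11, SPT 6 → minimum 0.

0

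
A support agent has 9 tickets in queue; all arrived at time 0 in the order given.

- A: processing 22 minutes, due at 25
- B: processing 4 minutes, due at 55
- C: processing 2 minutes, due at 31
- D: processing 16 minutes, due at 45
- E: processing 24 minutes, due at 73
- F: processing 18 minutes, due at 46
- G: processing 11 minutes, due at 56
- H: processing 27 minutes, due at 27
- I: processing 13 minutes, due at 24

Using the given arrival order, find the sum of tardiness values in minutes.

FIFO (arrival order): A B C D E F G H I.
A: 0→22, due 25, tardiness 0
B: 22→26, due 55, tardiness 0
C: 26→28, due 31, tardiness 0
D: 28→44, due 45, tardiness 0
E: 44→68, due 73, tardiness 0
F: 68→86, due 46, tardiness 40
G: 86→97, due 56, tardiness 41
H: 97→124, due 27, tardiness 97
I: 124→137, due 24, tardiness 113
Sum = 0+0+0+0+0+40+41+97+113 = 291.

291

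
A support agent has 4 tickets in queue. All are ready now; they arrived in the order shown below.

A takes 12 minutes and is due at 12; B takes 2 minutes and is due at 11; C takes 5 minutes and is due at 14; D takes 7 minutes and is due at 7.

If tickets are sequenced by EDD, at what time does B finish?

9

EDD (increasing due date): D B A C.
D: 0→7
B: 7→9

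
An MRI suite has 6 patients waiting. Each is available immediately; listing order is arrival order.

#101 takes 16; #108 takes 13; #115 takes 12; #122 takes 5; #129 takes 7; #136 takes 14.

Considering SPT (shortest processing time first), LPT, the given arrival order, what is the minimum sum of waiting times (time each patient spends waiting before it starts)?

129

SPT (increasing processing time): #122 #129 #115 #108 #136 #101.
#122: waits 0, runs 0→5
#129: waits 5, runs 5→12
#115: waits 12, runs 12→24
#108: waits 24, runs 24→37
#136: waits 37, runs 37→51
#101: waits 51, runs 51→67
Sum = 0+5+12+24+37+51 = 129.
LPT (decreasing processing time): #101 #136 #108 #115 #129 #122.
#101: waits 0, runs 0→16
#136: waits 16, runs 16→30
#108: waits 30, runs 30→43
#115: waits 43, runs 43→55
#129: waits 55, runs 55→62
#122: waits 62, runs 62→67
Sum = 0+16+30+43+55+62 = 206.
FIFO (arrival order): #101 #108 #115 #122 #129 #136.
#101: waits 0, runs 0→16
#108: waits 16, runs 16→29
#115: waits 29, runs 29→41
#122: waits 41, runs 41→46
#129: waits 46, runs 46→53
#136: waits 53, runs 53→67
Sum = 0+16+29+41+46+53 = 185.
SPT 129, LPT 206, FIFO 185 → minimum 129.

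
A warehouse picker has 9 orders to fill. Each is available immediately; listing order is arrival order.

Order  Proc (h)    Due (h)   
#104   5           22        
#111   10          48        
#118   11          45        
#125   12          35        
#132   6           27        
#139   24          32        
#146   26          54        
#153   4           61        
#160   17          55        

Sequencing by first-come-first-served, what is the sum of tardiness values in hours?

193

FIFO (arrival order): #104 #111 #118 #125 #132 #139 #146 #153 #160.
#104: 0→5, due 22, tardiness 0
#111: 5→15, due 48, tardiness 0
#118: 15→26, due 45, tardiness 0
#125: 26→38, due 35, tardiness 3
#132: 38→44, due 27, tardiness 17
#139: 44→68, due 32, tardiness 36
#146: 68→94, due 54, tardiness 40
#153: 94→98, due 61, tardiness 37
#160: 98→115, due 55, tardiness 60
Sum = 0+0+0+3+17+36+40+37+60 = 193.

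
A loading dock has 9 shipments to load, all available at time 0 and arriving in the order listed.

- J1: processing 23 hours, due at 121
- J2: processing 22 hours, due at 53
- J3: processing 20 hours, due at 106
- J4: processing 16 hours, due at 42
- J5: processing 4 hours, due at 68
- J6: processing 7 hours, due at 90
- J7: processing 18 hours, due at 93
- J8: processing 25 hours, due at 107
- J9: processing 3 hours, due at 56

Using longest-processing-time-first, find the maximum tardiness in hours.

LPT (decreasing processing time): J8 J1 J2 J3 J7 J4 J6 J5 J9.
J8: 0→25, due 107, tardiness 0
J1: 25→48, due 121, tardiness 0
J2: 48→70, due 53, tardiness 17
J3: 70→90, due 106, tardiness 0
J7: 90→108, due 93, tardiness 15
J4: 108→124, due 42, tardiness 82
J6: 124→131, due 90, tardiness 41
J5: 131→135, due 68, tardiness 67
J9: 135→138, due 56, tardiness 82
Maximum = 82.

82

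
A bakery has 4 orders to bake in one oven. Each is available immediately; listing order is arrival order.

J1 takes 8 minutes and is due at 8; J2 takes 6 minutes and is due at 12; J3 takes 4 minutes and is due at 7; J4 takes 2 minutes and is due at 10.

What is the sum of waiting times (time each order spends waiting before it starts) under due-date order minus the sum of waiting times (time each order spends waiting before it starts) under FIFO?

EDD (increasing due date): J3 J1 J4 J2.
J3: waits 0, runs 0→4
J1: waits 4, runs 4→12
J4: waits 12, runs 12→14
J2: waits 14, runs 14→20
Sum = 0+4+12+14 = 30.
FIFO (arrival order): J1 J2 J3 J4.
J1: waits 0, runs 0→8
J2: waits 8, runs 8→14
J3: waits 14, runs 14→18
J4: waits 18, runs 18→20
Sum = 0+8+14+18 = 40.
Difference = 30 − 40 = -10.

-10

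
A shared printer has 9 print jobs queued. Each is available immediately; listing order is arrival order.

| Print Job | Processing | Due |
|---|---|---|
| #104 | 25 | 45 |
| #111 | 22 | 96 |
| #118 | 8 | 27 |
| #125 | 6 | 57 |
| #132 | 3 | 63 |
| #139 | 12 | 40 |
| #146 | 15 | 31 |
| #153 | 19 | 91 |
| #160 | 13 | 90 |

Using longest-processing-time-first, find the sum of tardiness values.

330

LPT (decreasing processing time): #104 #111 #153 #146 #160 #139 #118 #125 #132.
#104: 0→25, due 45, tardiness 0
#111: 25→47, due 96, tardiness 0
#153: 47→66, due 91, tardiness 0
#146: 66→81, due 31, tardiness 50
#160: 81→94, due 90, tardiness 4
#139: 94→106, due 40, tardiness 66
#118: 106→114, due 27, tardiness 87
#125: 114→120, due 57, tardiness 63
#132: 120→123, due 63, tardiness 60
Sum = 0+0+0+50+4+66+87+63+60 = 330.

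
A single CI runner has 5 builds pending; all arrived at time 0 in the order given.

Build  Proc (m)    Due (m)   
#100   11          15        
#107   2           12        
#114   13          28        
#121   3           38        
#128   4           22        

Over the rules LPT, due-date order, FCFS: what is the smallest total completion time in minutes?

LPT (decreasing processing time): #114 #100 #128 #121 #107.
#114: 0→13
#100: 13→24
#128: 24→28
#121: 28→31
#107: 31→33
Sum = 13+24+28+31+33 = 129.
EDD (increasing due date): #107 #100 #128 #114 #121.
#107: 0→2
#100: 2→13
#128: 13→17
#114: 17→30
#121: 30→33
Sum = 2+13+17+30+33 = 95.
FIFO (arrival order): #100 #107 #114 #121 #128.
#100: 0→11
#107: 11→13
#114: 13→26
#121: 26→29
#128: 29→33
Sum = 11+13+26+29+33 = 112.
LPT 129, EDD 95, FIFO 112 → minimum 95.

95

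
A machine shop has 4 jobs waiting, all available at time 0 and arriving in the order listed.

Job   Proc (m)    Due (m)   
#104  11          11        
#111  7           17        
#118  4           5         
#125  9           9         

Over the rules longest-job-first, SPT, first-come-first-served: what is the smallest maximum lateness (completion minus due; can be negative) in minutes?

LPT (decreasing processing time): #104 #125 #111 #118.
#104: 0→11, due 11, lateness 0
#125: 11→20, due 9, lateness 11
#111: 20→27, due 17, lateness 10
#118: 27→31, due 5, lateness 26
Maximum = 26.
SPT (increasing processing time): #118 #111 #125 #104.
#118: 0→4, due 5, lateness -1
#111: 4→11, due 17, lateness -6
#125: 11→20, due 9, lateness 11
#104: 20→31, due 11, lateness 20
Maximum = 20.
FIFO (arrival order): #104 #111 #118 #125.
#104: 0→11, due 11, lateness 0
#111: 11→18, due 17, lateness 1
#118: 18→22, due 5, lateness 17
#125: 22→31, due 9, lateness 22
Maximum = 22.
LPT 26, SPT 20, FIFO 22 → minimum 20.

20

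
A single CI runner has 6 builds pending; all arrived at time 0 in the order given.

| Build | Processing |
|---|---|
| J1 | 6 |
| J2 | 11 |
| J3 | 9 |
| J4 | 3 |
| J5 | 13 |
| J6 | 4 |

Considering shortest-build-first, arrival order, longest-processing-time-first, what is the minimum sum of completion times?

124

SPT (increasing processing time): J4 J6 J1 J3 J2 J5.
J4: 0→3
J6: 3→7
J1: 7→13
J3: 13→22
J2: 22→33
J5: 33→46
Sum = 3+7+13+22+33+46 = 124.
FIFO (arrival order): J1 J2 J3 J4 J5 J6.
J1: 0→6
J2: 6→17
J3: 17→26
J4: 26→29
J5: 29→42
J6: 42→46
Sum = 6+17+26+29+42+46 = 166.
LPT (decreasing processing time): J5 J2 J3 J1 J6 J4.
J5: 0→13
J2: 13→24
J3: 24→33
J1: 33→39
J6: 39→43
J4: 43→46
Sum = 13+24+33+39+43+46 = 198.
SPT 124, FIFO 166, LPT 198 → minimum 124.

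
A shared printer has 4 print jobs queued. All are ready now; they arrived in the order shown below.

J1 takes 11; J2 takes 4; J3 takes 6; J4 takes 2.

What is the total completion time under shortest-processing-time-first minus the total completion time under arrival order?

SPT (increasing processing time): J4 J2 J3 J1.
J4: 0→2
J2: 2→6
J3: 6→12
J1: 12→23
Sum = 2+6+12+23 = 43.
FIFO (arrival order): J1 J2 J3 J4.
J1: 0→11
J2: 11→15
J3: 15→21
J4: 21→23
Sum = 11+15+21+23 = 70.
Difference = 43 − 70 = -27.

-27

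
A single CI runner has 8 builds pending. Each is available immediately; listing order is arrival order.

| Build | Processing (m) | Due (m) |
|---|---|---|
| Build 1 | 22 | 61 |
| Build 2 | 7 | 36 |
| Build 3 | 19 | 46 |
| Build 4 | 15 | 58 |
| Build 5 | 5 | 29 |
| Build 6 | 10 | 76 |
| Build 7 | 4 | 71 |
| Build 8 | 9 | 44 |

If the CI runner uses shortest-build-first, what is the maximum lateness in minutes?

SPT (increasing processing time): Build 7 Build 5 Build 2 Build 8 Build 6 Build 4 Build 3 Build 1.
Build 7: 0→4, due 71, lateness -67
Build 5: 4→9, due 29, lateness -20
Build 2: 9→16, due 36, lateness -20
Build 8: 16→25, due 44, lateness -19
Build 6: 25→35, due 76, lateness -41
Build 4: 35→50, due 58, lateness -8
Build 3: 50→69, due 46, lateness 23
Build 1: 69→91, due 61, lateness 30
Maximum = 30.

30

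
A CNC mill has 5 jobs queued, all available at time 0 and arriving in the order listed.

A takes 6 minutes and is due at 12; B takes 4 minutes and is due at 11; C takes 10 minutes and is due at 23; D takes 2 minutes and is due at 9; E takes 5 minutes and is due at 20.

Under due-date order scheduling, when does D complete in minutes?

EDD (increasing due date): D B A E C.
D: 0→2

2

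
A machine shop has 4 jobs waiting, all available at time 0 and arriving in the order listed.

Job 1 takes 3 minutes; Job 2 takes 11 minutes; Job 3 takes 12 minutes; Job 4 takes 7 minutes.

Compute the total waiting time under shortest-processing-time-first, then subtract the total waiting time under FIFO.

-9

SPT (increasing processing time): Job 1 Job 4 Job 2 Job 3.
Job 1: waits 0, runs 0→3
Job 4: waits 3, runs 3→10
Job 2: waits 10, runs 10→21
Job 3: waits 21, runs 21→33
Sum = 0+3+10+21 = 34.
FIFO (arrival order): Job 1 Job 2 Job 3 Job 4.
Job 1: waits 0, runs 0→3
Job 2: waits 3, runs 3→14
Job 3: waits 14, runs 14→26
Job 4: waits 26, runs 26→33
Sum = 0+3+14+26 = 43.
Difference = 34 − 43 = -9.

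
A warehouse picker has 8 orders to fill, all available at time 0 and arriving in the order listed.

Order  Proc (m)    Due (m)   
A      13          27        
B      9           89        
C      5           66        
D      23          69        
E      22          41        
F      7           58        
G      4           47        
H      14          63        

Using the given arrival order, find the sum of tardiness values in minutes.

FIFO (arrival order): A B C D E F G H.
A: 0→13, due 27, tardiness 0
B: 13→22, due 89, tardiness 0
C: 22→27, due 66, tardiness 0
D: 27→50, due 69, tardiness 0
E: 50→72, due 41, tardiness 31
F: 72→79, due 58, tardiness 21
G: 79→83, due 47, tardiness 36
H: 83→97, due 63, tardiness 34
Sum = 0+0+0+0+31+21+36+34 = 122.

122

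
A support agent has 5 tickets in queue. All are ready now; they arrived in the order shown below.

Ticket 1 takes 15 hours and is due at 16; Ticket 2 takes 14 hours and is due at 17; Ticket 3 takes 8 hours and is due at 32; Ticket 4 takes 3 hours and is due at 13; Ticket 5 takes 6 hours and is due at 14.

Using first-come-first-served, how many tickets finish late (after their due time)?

4

FIFO (arrival order): Ticket 1 Ticket 2 Ticket 3 Ticket 4 Ticket 5.
Ticket 1: 0→15, due 16, tardiness 0
Ticket 2: 15→29, due 17, tardiness 12
Ticket 3: 29→37, due 32, tardiness 5
Ticket 4: 37→40, due 13, tardiness 27
Ticket 5: 40→46, due 14, tardiness 32
Late tickets: 4.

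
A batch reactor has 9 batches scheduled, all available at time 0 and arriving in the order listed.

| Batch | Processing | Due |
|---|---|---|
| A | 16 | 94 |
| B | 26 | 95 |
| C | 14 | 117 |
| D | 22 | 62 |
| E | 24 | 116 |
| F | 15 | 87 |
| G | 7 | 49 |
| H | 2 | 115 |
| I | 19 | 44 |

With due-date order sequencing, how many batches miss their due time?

EDD (increasing due date): I G D F A B H E C.
I: 0→19, due 44, tardiness 0
G: 19→26, due 49, tardiness 0
D: 26→48, due 62, tardiness 0
F: 48→63, due 87, tardiness 0
A: 63→79, due 94, tardiness 0
B: 79→105, due 95, tardiness 10
H: 105→107, due 115, tardiness 0
E: 107→131, due 116, tardiness 15
C: 131→145, due 117, tardiness 28
Late batches: 3.

3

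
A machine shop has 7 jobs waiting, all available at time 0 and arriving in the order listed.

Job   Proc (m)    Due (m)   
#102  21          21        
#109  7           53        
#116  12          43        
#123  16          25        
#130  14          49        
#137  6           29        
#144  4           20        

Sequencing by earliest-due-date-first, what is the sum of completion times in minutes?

EDD (increasing due date): #144 #102 #123 #137 #116 #130 #109.
#144: 0→4
#102: 4→25
#123: 25→41
#137: 41→47
#116: 47→59
#130: 59→73
#109: 73→80
Sum = 4+25+41+47+59+73+80 = 329.

329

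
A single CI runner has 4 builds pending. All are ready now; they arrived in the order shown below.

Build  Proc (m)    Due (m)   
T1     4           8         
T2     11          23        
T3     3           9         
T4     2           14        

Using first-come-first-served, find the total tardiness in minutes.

15

FIFO (arrival order): T1 T2 T3 T4.
T1: 0→4, due 8, tardiness 0
T2: 4→15, due 23, tardiness 0
T3: 15→18, due 9, tardiness 9
T4: 18→20, due 14, tardiness 6
Sum = 0+0+9+6 = 15.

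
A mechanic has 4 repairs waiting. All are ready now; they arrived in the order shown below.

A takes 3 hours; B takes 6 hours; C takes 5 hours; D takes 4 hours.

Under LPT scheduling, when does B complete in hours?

LPT (decreasing processing time): B C D A.
B: 0→6

6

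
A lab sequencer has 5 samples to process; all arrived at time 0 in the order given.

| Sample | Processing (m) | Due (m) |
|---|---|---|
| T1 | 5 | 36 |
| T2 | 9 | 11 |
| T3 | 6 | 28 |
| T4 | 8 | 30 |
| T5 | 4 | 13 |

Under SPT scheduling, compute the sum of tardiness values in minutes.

21

SPT (increasing processing time): T5 T1 T3 T4 T2.
T5: 0→4, due 13, tardiness 0
T1: 4→9, due 36, tardiness 0
T3: 9→15, due 28, tardiness 0
T4: 15→23, due 30, tardiness 0
T2: 23→32, due 11, tardiness 21
Sum = 0+0+0+0+21 = 21.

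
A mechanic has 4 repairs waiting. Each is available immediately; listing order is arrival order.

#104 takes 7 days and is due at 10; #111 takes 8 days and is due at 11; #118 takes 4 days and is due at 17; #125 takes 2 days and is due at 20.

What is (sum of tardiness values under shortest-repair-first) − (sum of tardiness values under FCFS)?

6

SPT (increasing processing time): #125 #118 #104 #111.
#125: 0→2, due 20, tardiness 0
#118: 2→6, due 17, tardiness 0
#104: 6→13, due 10, tardiness 3
#111: 13→21, due 11, tardiness 10
Sum = 0+0+3+10 = 13.
FIFO (arrival order): #104 #111 #118 #125.
#104: 0→7, due 10, tardiness 0
#111: 7→15, due 11, tardiness 4
#118: 15→19, due 17, tardiness 2
#125: 19→21, due 20, tardiness 1
Sum = 0+4+2+1 = 7.
Difference = 13 − 7 = 6.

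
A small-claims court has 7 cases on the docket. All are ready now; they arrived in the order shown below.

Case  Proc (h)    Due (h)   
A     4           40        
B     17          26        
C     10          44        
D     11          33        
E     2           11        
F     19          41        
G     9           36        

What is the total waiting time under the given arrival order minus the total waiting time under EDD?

FIFO (arrival order): A B C D E F G.
A: waits 0, runs 0→4
B: waits 4, runs 4→21
C: waits 21, runs 21→31
D: waits 31, runs 31→42
E: waits 42, runs 42→44
F: waits 44, runs 44→63
G: waits 63, runs 63→72
Sum = 0+4+21+31+42+44+63 = 205.
EDD (increasing due date): E B D G A F C.
E: waits 0, runs 0→2
B: waits 2, runs 2→19
D: waits 19, runs 19→30
G: waits 30, runs 30→39
A: waits 39, runs 39→43
F: waits 43, runs 43→62
C: waits 62, runs 62→72
Sum = 0+2+19+30+39+43+62 = 195.
Difference = 205 − 195 = 10.

10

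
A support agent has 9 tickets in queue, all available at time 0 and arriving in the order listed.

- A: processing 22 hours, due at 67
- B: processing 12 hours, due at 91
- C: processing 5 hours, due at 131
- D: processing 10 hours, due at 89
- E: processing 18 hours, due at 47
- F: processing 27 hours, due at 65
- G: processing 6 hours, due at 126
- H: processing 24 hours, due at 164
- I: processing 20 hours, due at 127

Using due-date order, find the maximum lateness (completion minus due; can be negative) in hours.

0

EDD (increasing due date): E F A D B G I C H.
E: 0→18, due 47, lateness -29
F: 18→45, due 65, lateness -20
A: 45→67, due 67, lateness 0
D: 67→77, due 89, lateness -12
B: 77→89, due 91, lateness -2
G: 89→95, due 126, lateness -31
I: 95→115, due 127, lateness -12
C: 115→120, due 131, lateness -11
H: 120→144, due 164, lateness -20
Maximum = 0.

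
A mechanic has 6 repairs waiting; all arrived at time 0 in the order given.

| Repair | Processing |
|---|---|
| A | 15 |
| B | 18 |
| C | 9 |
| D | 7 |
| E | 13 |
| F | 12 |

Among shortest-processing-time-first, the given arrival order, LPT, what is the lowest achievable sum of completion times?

222

SPT (increasing processing time): D C F E A B.
D: 0→7
C: 7→16
F: 16→28
E: 28→41
A: 41→56
B: 56→74
Sum = 7+16+28+41+56+74 = 222.
FIFO (arrival order): A B C D E F.
A: 0→15
B: 15→33
C: 33→42
D: 42→49
E: 49→62
F: 62→74
Sum = 15+33+42+49+62+74 = 275.
LPT (decreasing processing time): B A E F C D.
B: 0→18
A: 18→33
E: 33→46
F: 46→58
C: 58→67
D: 67→74
Sum = 18+33+46+58+67+74 = 296.
SPT 222, FIFO 275, LPT 296 → minimum 222.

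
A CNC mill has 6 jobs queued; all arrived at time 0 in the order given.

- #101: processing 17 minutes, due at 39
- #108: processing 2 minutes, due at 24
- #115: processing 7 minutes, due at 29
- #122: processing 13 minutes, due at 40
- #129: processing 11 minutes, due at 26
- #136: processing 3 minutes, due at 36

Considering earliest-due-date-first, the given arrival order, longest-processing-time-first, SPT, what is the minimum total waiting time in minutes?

EDD (increasing due date): #108 #129 #115 #136 #101 #122.
#108: waits 0, runs 0→2
#129: waits 2, runs 2→13
#115: waits 13, runs 13→20
#136: waits 20, runs 20→23
#101: waits 23, runs 23→40
#122: waits 40, runs 40→53
Sum = 0+2+13+20+23+40 = 98.
FIFO (arrival order): #101 #108 #115 #122 #129 #136.
#101: waits 0, runs 0→17
#108: waits 17, runs 17→19
#115: waits 19, runs 19→26
#122: waits 26, runs 26→39
#129: waits 39, runs 39→50
#136: waits 50, runs 50→53
Sum = 0+17+19+26+39+50 = 151.
LPT (decreasing processing time): #101 #122 #129 #115 #136 #108.
#101: waits 0, runs 0→17
#122: waits 17, runs 17→30
#129: waits 30, runs 30→41
#115: waits 41, runs 41→48
#136: waits 48, runs 48→51
#108: waits 51, runs 51→53
Sum = 0+17+30+41+48+51 = 187.
SPT (increasing processing time): #108 #136 #115 #129 #122 #101.
#108: waits 0, runs 0→2
#136: waits 2, runs 2→5
#115: waits 5, runs 5→12
#129: waits 12, runs 12→23
#122: waits 23, runs 23→36
#101: waits 36, runs 36→53
Sum = 0+2+5+12+23+36 = 78.
EDD 98, FIFO 151, LPT 187, SPT 78 → minimum 78.

78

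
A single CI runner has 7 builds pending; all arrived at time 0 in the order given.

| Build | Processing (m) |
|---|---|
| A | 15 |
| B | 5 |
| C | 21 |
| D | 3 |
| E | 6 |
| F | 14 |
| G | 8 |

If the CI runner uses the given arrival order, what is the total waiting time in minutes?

FIFO (arrival order): A B C D E F G.
A: waits 0, runs 0→15
B: waits 15, runs 15→20
C: waits 20, runs 20→41
D: waits 41, runs 41→44
E: waits 44, runs 44→50
F: waits 50, runs 50→64
G: waits 64, runs 64→72
Sum = 0+15+20+41+44+50+64 = 234.

234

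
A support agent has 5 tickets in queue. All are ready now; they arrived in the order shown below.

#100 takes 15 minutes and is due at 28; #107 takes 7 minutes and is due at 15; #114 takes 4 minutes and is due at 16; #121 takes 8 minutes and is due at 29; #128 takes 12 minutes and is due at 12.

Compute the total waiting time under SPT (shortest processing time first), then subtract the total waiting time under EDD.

-27

SPT (increasing processing time): #114 #107 #121 #128 #100.
#114: waits 0, runs 0→4
#107: waits 4, runs 4→11
#121: waits 11, runs 11→19
#128: waits 19, runs 19→31
#100: waits 31, runs 31→46
Sum = 0+4+11+19+31 = 65.
EDD (increasing due date): #128 #107 #114 #100 #121.
#128: waits 0, runs 0→12
#107: waits 12, runs 12→19
#114: waits 19, runs 19→23
#100: waits 23, runs 23→38
#121: waits 38, runs 38→46
Sum = 0+12+19+23+38 = 92.
Difference = 65 − 92 = -27.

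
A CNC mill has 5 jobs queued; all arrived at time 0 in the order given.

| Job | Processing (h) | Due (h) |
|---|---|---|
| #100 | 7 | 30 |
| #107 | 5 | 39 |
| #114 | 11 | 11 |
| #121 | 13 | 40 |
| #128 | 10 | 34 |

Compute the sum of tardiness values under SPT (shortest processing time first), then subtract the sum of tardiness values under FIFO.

SPT (increasing processing time): #107 #100 #128 #114 #121.
#107: 0→5, due 39, tardiness 0
#100: 5→12, due 30, tardiness 0
#128: 12→22, due 34, tardiness 0
#114: 22→33, due 11, tardiness 22
#121: 33→46, due 40, tardiness 6
Sum = 0+0+0+22+6 = 28.
FIFO (arrival order): #100 #107 #114 #121 #128.
#100: 0→7, due 30, tardiness 0
#107: 7→12, due 39, tardiness 0
#114: 12→23, due 11, tardiness 12
#121: 23→36, due 40, tardiness 0
#128: 36→46, due 34, tardiness 12
Sum = 0+0+12+0+12 = 24.
Difference = 28 − 24 = 4.

4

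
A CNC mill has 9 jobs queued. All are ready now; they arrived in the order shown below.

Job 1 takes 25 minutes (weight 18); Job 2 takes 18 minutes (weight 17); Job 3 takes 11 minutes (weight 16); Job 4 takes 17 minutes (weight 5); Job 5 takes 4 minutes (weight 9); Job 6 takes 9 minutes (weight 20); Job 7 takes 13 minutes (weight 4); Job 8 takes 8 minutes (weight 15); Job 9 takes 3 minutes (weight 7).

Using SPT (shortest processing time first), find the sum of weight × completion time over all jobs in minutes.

SPT (increasing processing time): Job 9 Job 5 Job 8 Job 6 Job 3 Job 7 Job 4 Job 2 Job 1.
Job 9: finishes 3, weight 7, w·C = 21
Job 5: finishes 7, weight 9, w·C = 63
Job 8: finishes 15, weight 15, w·C = 225
Job 6: finishes 24, weight 20, w·C = 480
Job 3: finishes 35, weight 16, w·C = 560
Job 7: finishes 48, weight 4, w·C = 192
Job 4: finishes 65, weight 5, w·C = 325
Job 2: finishes 83, weight 17, w·C = 1411
Job 1: finishes 108, weight 18, w·C = 1944
Sum = 21+63+225+480+560+192+325+1411+1944 = 5221.

5221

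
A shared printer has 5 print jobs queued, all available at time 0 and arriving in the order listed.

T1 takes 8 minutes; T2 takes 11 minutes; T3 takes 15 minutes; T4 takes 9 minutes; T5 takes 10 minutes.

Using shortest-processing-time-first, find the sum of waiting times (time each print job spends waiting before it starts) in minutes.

SPT (increasing processing time): T1 T4 T5 T2 T3.
T1: waits 0, runs 0→8
T4: waits 8, runs 8→17
T5: waits 17, runs 17→27
T2: waits 27, runs 27→38
T3: waits 38, runs 38→53
Sum = 0+8+17+27+38 = 90.

90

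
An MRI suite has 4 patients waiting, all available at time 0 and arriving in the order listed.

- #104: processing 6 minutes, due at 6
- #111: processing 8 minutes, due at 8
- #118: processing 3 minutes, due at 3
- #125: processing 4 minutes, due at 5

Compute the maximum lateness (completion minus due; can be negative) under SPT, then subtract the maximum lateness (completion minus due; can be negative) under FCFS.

SPT (increasing processing time): #118 #125 #104 #111.
#118: 0→3, due 3, lateness 0
#125: 3→7, due 5, lateness 2
#104: 7→13, due 6, lateness 7
#111: 13→21, due 8, lateness 13
Maximum = 13.
FIFO (arrival order): #104 #111 #118 #125.
#104: 0→6, due 6, lateness 0
#111: 6→14, due 8, lateness 6
#118: 14→17, due 3, lateness 14
#125: 17→21, due 5, lateness 16
Maximum = 16.
Difference = 13 − 16 = -3.

-3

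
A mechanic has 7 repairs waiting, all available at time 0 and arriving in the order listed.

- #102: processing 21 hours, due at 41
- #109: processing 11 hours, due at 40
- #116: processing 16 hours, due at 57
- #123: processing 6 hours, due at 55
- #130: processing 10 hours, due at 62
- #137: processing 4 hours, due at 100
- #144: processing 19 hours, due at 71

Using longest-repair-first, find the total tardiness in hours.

LPT (decreasing processing time): #102 #144 #116 #109 #130 #123 #137.
#102: 0→21, due 41, tardiness 0
#144: 21→40, due 71, tardiness 0
#116: 40→56, due 57, tardiness 0
#109: 56→67, due 40, tardiness 27
#130: 67→77, due 62, tardiness 15
#123: 77→83, due 55, tardiness 28
#137: 83→87, due 100, tardiness 0
Sum = 0+0+0+27+15+28+0 = 70.

70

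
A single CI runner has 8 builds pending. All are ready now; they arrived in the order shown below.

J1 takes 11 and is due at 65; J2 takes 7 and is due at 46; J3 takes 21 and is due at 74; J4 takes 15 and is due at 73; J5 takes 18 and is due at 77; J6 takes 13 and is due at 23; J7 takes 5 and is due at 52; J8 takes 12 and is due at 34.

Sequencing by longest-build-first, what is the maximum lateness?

LPT (decreasing processing time): J3 J5 J4 J6 J8 J1 J2 J7.
J3: 0→21, due 74, lateness -53
J5: 21→39, due 77, lateness -38
J4: 39→54, due 73, lateness -19
J6: 54→67, due 23, lateness 44
J8: 67→79, due 34, lateness 45
J1: 79→90, due 65, lateness 25
J2: 90→97, due 46, lateness 51
J7: 97→102, due 52, lateness 50
Maximum = 51.

51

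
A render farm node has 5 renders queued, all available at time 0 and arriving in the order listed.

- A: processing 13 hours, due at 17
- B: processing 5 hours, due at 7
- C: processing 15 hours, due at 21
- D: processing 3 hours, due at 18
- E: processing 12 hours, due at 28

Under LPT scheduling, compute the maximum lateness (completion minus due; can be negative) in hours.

LPT (decreasing processing time): C A E B D.
C: 0→15, due 21, lateness -6
A: 15→28, due 17, lateness 11
E: 28→40, due 28, lateness 12
B: 40→45, due 7, lateness 38
D: 45→48, due 18, lateness 30
Maximum = 38.

38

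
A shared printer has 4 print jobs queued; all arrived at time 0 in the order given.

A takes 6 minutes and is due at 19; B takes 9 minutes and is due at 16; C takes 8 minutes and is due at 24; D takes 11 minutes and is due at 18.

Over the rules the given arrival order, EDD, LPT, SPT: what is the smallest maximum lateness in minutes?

FIFO (arrival order): A B C D.
A: 0→6, due 19, lateness -13
B: 6→15, due 16, lateness -1
C: 15→23, due 24, lateness -1
D: 23→34, due 18, lateness 16
Maximum = 16.
EDD (increasing due date): B D A C.
B: 0→9, due 16, lateness -7
D: 9→20, due 18, lateness 2
A: 20→26, due 19, lateness 7
C: 26→34, due 24, lateness 10
Maximum = 10.
LPT (decreasing processing time): D B C A.
D: 0→11, due 18, lateness -7
B: 11→20, due 16, lateness 4
C: 20→28, due 24, lateness 4
A: 28→34, due 19, lateness 15
Maximum = 15.
SPT (increasing processing time): A C B D.
A: 0→6, due 19, lateness -13
C: 6→14, due 24, lateness -10
B: 14→23, due 16, lateness 7
D: 23→34, due 18, lateness 16
Maximum = 16.
FIFO 16, EDD 10, LPT 15, SPT 16 → minimum 10.

10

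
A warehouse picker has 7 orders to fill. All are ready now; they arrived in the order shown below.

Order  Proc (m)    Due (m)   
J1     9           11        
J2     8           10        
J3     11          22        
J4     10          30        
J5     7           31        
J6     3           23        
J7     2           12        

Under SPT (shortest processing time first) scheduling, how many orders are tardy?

SPT (increasing processing time): J7 J6 J5 J2 J1 J4 J3.
J7: 0→2, due 12, tardiness 0
J6: 2→5, due 23, tardiness 0
J5: 5→12, due 31, tardiness 0
J2: 12→20, due 10, tardiness 10
J1: 20→29, due 11, tardiness 18
J4: 29→39, due 30, tardiness 9
J3: 39→50, due 22, tardiness 28
Late orders: 4.

4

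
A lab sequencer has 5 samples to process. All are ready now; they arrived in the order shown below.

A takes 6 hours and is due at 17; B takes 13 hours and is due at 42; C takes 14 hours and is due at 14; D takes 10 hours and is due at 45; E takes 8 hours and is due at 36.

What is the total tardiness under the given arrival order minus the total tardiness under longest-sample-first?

FIFO (arrival order): A B C D E.
A: 0→6, due 17, tardiness 0
B: 6→19, due 42, tardiness 0
C: 19→33, due 14, tardiness 19
D: 33→43, due 45, tardiness 0
E: 43→51, due 36, tardiness 15
Sum = 0+0+19+0+15 = 34.
LPT (decreasing processing time): C B D E A.
C: 0→14, due 14, tardiness 0
B: 14→27, due 42, tardiness 0
D: 27→37, due 45, tardiness 0
E: 37→45, due 36, tardiness 9
A: 45→51, due 17, tardiness 34
Sum = 0+0+0+9+34 = 43.
Difference = 34 − 43 = -9.

-9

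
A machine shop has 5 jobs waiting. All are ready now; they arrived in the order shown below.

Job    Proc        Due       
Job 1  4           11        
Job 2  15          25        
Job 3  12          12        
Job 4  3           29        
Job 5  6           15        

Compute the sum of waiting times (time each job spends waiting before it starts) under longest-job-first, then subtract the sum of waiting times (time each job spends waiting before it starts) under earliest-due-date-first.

LPT (decreasing processing time): Job 2 Job 3 Job 5 Job 1 Job 4.
Job 2: waits 0, runs 0→15
Job 3: waits 15, runs 15→27
Job 5: waits 27, runs 27→33
Job 1: waits 33, runs 33→37
Job 4: waits 37, runs 37→40
Sum = 0+15+27+33+37 = 112.
EDD (increasing due date): Job 1 Job 3 Job 5 Job 2 Job 4.
Job 1: waits 0, runs 0→4
Job 3: waits 4, runs 4→16
Job 5: waits 16, runs 16→22
Job 2: waits 22, runs 22→37
Job 4: waits 37, runs 37→40
Sum = 0+4+16+22+37 = 79.
Difference = 112 − 79 = 33.

33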